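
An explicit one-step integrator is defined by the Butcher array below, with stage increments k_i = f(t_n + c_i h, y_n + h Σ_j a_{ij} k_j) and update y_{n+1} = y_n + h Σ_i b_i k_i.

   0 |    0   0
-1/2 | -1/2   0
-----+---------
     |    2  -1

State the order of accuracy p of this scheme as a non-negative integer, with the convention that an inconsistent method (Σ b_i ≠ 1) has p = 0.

2

b = (2, -1)
c = (0, -1/2)
Σ b_i: 2·1 + (-1)·1 = 1 ✓
b·c: (-1)·(-1/2) = 1/2 ✓; 2 stages ⇒ order 2.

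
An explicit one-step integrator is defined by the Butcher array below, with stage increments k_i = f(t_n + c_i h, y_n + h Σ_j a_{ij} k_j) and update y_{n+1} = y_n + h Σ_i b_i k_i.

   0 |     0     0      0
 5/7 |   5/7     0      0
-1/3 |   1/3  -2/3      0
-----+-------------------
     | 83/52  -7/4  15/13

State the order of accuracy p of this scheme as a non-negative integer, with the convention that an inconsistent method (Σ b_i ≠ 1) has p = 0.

1

b = (83/52, -7/4, 15/13)
c = (0, 5/7, -1/3)
Ac = (0, 0, -10/21)
Σ b_i: 83/52·1 + (-7/4)·1 + 15/13·1 = 1 ✓
b·c: (-7/4)·5/7 + 15/13·(-1/3) = -85/52 ≠ 1/2 ⇒ order 1.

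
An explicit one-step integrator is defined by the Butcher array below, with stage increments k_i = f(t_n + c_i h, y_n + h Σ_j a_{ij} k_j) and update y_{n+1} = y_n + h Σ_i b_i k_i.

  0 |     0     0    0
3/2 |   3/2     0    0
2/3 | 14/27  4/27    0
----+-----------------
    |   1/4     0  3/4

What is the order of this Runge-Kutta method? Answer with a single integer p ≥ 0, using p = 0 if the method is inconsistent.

3

b = (1/4, 0, 3/4)
c = (0, 3/2, 2/3)
Ac = (0, 0, 2/9)
Σ b_i: 1/4·1 + 3/4·1 = 1 ✓
b·c: 3/4·2/3 = 1/2 ✓
b·c²: 3/4·4/9 = 1/3 ✓
b·Ac: 3/4·2/9 = 1/6 ✓; 3 stages ⇒ order 3.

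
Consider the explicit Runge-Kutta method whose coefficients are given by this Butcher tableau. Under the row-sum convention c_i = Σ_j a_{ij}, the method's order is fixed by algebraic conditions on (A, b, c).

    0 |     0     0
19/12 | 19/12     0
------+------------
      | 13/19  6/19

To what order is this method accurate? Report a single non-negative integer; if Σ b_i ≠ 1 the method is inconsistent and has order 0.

2

b = (13/19, 6/19)
c = (0, 19/12)
Σ b_i: 13/19·1 + 6/19·1 = 1 ✓
b·c: 6/19·19/12 = 1/2 ✓; 2 stages ⇒ order 2.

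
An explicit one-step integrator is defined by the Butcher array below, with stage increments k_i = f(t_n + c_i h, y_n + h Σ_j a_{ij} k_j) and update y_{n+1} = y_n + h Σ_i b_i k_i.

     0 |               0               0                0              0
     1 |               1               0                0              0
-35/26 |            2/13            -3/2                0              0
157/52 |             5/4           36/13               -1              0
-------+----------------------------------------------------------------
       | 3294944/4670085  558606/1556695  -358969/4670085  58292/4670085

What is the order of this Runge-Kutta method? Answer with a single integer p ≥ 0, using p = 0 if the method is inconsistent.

3

b = (3294944/4670085, 558606/1556695, -358969/4670085, 58292/4670085)
c = (0, 1, -35/26, 157/52)
Ac = (0, 0, -3/2, 107/26)
Σ b_i: 3294944/4670085·1 + 558606/1556695·1 + (-358969/4670085)·1 + 58292/4670085·1 = 1 ✓
b·c: 558606/1556695·1 + (-358969/4670085)·(-35/26) + 58292/4670085·157/52 = 1/2 ✓
b·c²: 558606/1556695·1 + (-358969/4670085)·1225/676 + 58292/4670085·24649/2704 = 1/3 ✓
b·Ac: (-358969/4670085)·(-3/2) + 58292/4670085·107/26 = 1/6 ✓
b·c³: 558606/1556695·1 + (-358969/4670085)·(-42875/17576) + 58292/4670085·3869893/140608 = 107022635/120265808 ≠ 1/4 ⇒ order 3.
b·(c∘Ac): (-358969/4670085)·105/52 + 58292/4670085·16799/1352 = -28387/242844420 ≠ 1/8
b·Ac²: (-358969/4670085)·(-3/2) + 58292/4670085·647/676 = 441439/3469206 ≠ 1/12
b·A²c: 58292/4670085·3/2 = 29146/1556695 ≠ 1/24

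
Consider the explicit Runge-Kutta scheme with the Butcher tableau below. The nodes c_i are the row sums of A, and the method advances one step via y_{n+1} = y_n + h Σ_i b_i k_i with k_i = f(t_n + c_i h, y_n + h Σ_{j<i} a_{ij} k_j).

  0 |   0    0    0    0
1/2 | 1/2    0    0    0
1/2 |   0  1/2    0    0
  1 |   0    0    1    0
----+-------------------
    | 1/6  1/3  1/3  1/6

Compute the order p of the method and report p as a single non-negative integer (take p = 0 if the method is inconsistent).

b = (1/6, 1/3, 1/3, 1/6)
c = (0, 1/2, 1/2, 1)
Ac = (0, 0, 1/4, 1/2)
Σ b_i: 1/6·1 + 1/3·1 + 1/3·1 + 1/6·1 = 1 ✓
b·c: 1/3·1/2 + 1/3·1/2 + 1/6·1 = 1/2 ✓
b·c²: 1/3·1/4 + 1/3·1/4 + 1/6·1 = 1/3 ✓
b·Ac: 1/3·1/4 + 1/6·1/2 = 1/6 ✓
b·c³: 1/3·1/8 + 1/3·1/8 + 1/6·1 = 1/4 ✓
b·(c∘Ac): 1/3·1/8 + 1/6·1/2 = 1/8 ✓
b·Ac²: 1/3·1/8 + 1/6·1/4 = 1/12 ✓
b·A²c: 1/6·1/4 = 1/24 ✓; 4 stages ⇒ order 4.

4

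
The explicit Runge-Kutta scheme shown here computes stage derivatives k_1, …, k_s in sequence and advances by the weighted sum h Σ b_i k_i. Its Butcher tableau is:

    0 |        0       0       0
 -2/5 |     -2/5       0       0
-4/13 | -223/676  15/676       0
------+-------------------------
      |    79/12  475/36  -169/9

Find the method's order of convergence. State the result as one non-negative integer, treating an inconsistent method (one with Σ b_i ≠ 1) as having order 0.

3

b = (79/12, 475/36, -169/9)
c = (0, -2/5, -4/13)
Ac = (0, 0, -3/338)
Σ b_i: 79/12·1 + 475/36·1 + (-169/9)·1 = 1 ✓
b·c: 475/36·(-2/5) + (-169/9)·(-4/13) = 1/2 ✓
b·c²: 475/36·4/25 + (-169/9)·16/169 = 1/3 ✓
b·Ac: (-169/9)·(-3/338) = 1/6 ✓; 3 stages ⇒ order 3.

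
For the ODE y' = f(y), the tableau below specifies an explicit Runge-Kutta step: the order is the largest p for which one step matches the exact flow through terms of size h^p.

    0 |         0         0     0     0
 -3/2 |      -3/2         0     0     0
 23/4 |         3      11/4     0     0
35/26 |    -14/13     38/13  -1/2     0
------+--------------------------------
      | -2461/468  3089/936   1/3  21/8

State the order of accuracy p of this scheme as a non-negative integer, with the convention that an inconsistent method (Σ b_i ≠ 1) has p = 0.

2

b = (-2461/468, 3089/936, 1/3, 21/8)
c = (0, -3/2, 23/4, 35/26)
Ac = (0, 0, -33/8, -755/104)
Σ b_i: (-2461/468)·1 + 3089/936·1 + 1/3·1 + 21/8·1 = 1 ✓
b·c: 3089/936·(-3/2) + 1/3·23/4 + 21/8·35/26 = 1/2 ✓
b·c²: 3089/936·9/4 + 1/3·529/16 + 21/8·1225/676 = 11764/507 ≠ 1/3 ⇒ order 2.
b·Ac: 1/3·(-33/8) + 21/8·(-755/104) = -16999/832 ≠ 1/6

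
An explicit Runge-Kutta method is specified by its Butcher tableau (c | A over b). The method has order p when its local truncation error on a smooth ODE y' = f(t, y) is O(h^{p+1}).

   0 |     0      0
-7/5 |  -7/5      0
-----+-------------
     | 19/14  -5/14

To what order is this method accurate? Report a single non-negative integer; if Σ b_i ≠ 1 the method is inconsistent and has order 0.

2

b = (19/14, -5/14)
c = (0, -7/5)
Σ b_i: 19/14·1 + (-5/14)·1 = 1 ✓
b·c: (-5/14)·(-7/5) = 1/2 ✓; 2 stages ⇒ order 2.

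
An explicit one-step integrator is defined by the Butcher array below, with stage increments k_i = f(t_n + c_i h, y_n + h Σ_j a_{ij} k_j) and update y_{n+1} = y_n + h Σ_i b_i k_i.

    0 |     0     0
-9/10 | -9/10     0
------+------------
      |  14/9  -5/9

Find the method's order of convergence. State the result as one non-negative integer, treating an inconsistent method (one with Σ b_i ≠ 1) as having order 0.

b = (14/9, -5/9)
c = (0, -9/10)
Σ b_i: 14/9·1 + (-5/9)·1 = 1 ✓
b·c: (-5/9)·(-9/10) = 1/2 ✓; 2 stages ⇒ order 2.

2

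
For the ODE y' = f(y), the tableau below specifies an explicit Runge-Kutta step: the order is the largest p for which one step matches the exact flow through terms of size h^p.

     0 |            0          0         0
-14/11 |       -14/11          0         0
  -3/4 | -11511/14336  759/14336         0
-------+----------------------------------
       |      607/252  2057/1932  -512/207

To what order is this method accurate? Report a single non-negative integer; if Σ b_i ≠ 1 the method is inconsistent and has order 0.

3

b = (607/252, 2057/1932, -512/207)
c = (0, -14/11, -3/4)
Ac = (0, 0, -69/1024)
Σ b_i: 607/252·1 + 2057/1932·1 + (-512/207)·1 = 1 ✓
b·c: 2057/1932·(-14/11) + (-512/207)·(-3/4) = 1/2 ✓
b·c²: 2057/1932·196/121 + (-512/207)·9/16 = 1/3 ✓
b·Ac: (-512/207)·(-69/1024) = 1/6 ✓; 3 stages ⇒ order 3.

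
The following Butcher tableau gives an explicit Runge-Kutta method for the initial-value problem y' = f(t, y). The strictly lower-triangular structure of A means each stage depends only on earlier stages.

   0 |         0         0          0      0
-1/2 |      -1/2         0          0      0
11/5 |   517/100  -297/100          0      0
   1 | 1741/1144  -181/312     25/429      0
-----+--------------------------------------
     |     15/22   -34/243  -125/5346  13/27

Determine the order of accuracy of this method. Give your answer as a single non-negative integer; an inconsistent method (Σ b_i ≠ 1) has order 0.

4

b = (15/22, -34/243, -125/5346, 13/27)
c = (0, -1/2, 11/5, 1)
Ac = (0, 0, 297/200, 87/208)
Σ b_i: 15/22·1 + (-34/243)·1 + (-125/5346)·1 + 13/27·1 = 1 ✓
b·c: (-34/243)·(-1/2) + (-125/5346)·11/5 + 13/27·1 = 1/2 ✓
b·c²: (-34/243)·1/4 + (-125/5346)·121/25 + 13/27·1 = 1/3 ✓
b·Ac: (-125/5346)·297/200 + 13/27·87/208 = 1/6 ✓
b·c³: (-34/243)·(-1/8) + (-125/5346)·1331/125 + 13/27·1 = 1/4 ✓
b·(c∘Ac): (-125/5346)·3267/1000 + 13/27·87/208 = 1/8 ✓
b·Ac²: (-125/5346)·(-297/400) + 13/27·57/416 = 1/12 ✓
b·A²c: 13/27·9/104 = 1/24 ✓; 4 stages ⇒ order 4.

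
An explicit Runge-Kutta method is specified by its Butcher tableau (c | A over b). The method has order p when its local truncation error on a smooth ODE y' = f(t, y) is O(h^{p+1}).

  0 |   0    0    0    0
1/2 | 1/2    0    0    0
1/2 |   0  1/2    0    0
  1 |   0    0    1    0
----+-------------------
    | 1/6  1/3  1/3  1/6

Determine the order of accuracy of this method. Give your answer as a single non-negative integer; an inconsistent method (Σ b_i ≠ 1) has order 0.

b = (1/6, 1/3, 1/3, 1/6)
c = (0, 1/2, 1/2, 1)
Ac = (0, 0, 1/4, 1/2)
Σ b_i: 1/6·1 + 1/3·1 + 1/3·1 + 1/6·1 = 1 ✓
b·c: 1/3·1/2 + 1/3·1/2 + 1/6·1 = 1/2 ✓
b·c²: 1/3·1/4 + 1/3·1/4 + 1/6·1 = 1/3 ✓
b·Ac: 1/3·1/4 + 1/6·1/2 = 1/6 ✓
b·c³: 1/3·1/8 + 1/3·1/8 + 1/6·1 = 1/4 ✓
b·(c∘Ac): 1/3·1/8 + 1/6·1/2 = 1/8 ✓
b·Ac²: 1/3·1/8 + 1/6·1/4 = 1/12 ✓
b·A²c: 1/6·1/4 = 1/24 ✓; 4 stages ⇒ order 4.

4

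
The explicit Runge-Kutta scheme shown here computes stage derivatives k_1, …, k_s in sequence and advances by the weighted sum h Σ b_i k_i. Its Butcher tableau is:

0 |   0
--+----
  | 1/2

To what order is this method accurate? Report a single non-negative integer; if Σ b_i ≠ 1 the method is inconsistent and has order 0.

b = (1/2)
c = (0)
Σ b_i: 1/2·1 = 1/2 ≠ 1 ⇒ order 0.

0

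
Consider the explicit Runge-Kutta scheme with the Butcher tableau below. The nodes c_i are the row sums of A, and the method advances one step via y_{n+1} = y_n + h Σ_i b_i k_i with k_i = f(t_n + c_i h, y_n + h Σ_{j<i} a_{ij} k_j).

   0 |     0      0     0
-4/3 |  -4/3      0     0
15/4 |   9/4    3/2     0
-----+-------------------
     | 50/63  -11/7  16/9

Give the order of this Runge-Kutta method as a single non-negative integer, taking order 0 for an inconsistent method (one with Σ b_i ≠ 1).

b = (50/63, -11/7, 16/9)
c = (0, -4/3, 15/4)
Ac = (0, 0, -2)
Σ b_i: 50/63·1 + (-11/7)·1 + 16/9·1 = 1 ✓
b·c: (-11/7)·(-4/3) + 16/9·15/4 = 184/21 ≠ 1/2 ⇒ order 1.

1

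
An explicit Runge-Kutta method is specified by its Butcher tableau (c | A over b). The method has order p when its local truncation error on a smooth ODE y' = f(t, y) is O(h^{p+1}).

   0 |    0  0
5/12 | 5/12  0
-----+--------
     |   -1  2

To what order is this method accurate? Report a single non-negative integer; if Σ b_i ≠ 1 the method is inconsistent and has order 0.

b = (-1, 2)
c = (0, 5/12)
Σ b_i: (-1)·1 + 2·1 = 1 ✓
b·c: 2·5/12 = 5/6 ≠ 1/2 ⇒ order 1.

1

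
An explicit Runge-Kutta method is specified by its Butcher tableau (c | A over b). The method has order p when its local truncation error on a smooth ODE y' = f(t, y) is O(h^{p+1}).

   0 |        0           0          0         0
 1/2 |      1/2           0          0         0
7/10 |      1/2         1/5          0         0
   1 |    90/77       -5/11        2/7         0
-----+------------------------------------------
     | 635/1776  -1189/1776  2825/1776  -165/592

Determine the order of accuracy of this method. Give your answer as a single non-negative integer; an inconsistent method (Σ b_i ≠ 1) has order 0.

b = (635/1776, -1189/1776, 2825/1776, -165/592)
c = (0, 1/2, 7/10, 1)
Ac = (0, 0, 1/10, -3/110)
Σ b_i: 635/1776·1 + (-1189/1776)·1 + 2825/1776·1 + (-165/592)·1 = 1 ✓
b·c: (-1189/1776)·1/2 + 2825/1776·7/10 + (-165/592)·1 = 1/2 ✓
b·c²: (-1189/1776)·1/4 + 2825/1776·49/100 + (-165/592)·1 = 1/3 ✓
b·Ac: 2825/1776·1/10 + (-165/592)·(-3/110) = 1/6 ✓
b·c³: (-1189/1776)·1/8 + 2825/1776·343/1000 + (-165/592)·1 = 2169/11840 ≠ 1/4 ⇒ order 3.
b·(c∘Ac): 2825/1776·7/100 + (-165/592)·(-3/110) = 845/7104 ≠ 1/8
b·Ac²: 2825/1776·1/20 + (-165/592)·29/1100 = 641/8880 ≠ 1/12
b·A²c: (-165/592)·1/35 = -33/4144 ≠ 1/24

3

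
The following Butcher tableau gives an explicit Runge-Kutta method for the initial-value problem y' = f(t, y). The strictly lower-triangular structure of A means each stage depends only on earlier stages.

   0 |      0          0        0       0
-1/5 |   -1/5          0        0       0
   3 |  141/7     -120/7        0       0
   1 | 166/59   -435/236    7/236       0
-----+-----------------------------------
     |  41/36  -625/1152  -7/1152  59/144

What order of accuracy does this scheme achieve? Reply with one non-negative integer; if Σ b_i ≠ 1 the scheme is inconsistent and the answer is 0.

4

b = (41/36, -625/1152, -7/1152, 59/144)
c = (0, -1/5, 3, 1)
Ac = (0, 0, 24/7, 27/59)
Σ b_i: 41/36·1 + (-625/1152)·1 + (-7/1152)·1 + 59/144·1 = 1 ✓
b·c: (-625/1152)·(-1/5) + (-7/1152)·3 + 59/144·1 = 1/2 ✓
b·c²: (-625/1152)·1/25 + (-7/1152)·9 + 59/144·1 = 1/3 ✓
b·Ac: (-7/1152)·24/7 + 59/144·27/59 = 1/6 ✓
b·c³: (-625/1152)·(-1/125) + (-7/1152)·27 + 59/144·1 = 1/4 ✓
b·(c∘Ac): (-7/1152)·72/7 + 59/144·27/59 = 1/8 ✓
b·Ac²: (-7/1152)·(-24/35) + 59/144·57/295 = 1/12 ✓
b·A²c: 59/144·6/59 = 1/24 ✓; 4 stages ⇒ order 4.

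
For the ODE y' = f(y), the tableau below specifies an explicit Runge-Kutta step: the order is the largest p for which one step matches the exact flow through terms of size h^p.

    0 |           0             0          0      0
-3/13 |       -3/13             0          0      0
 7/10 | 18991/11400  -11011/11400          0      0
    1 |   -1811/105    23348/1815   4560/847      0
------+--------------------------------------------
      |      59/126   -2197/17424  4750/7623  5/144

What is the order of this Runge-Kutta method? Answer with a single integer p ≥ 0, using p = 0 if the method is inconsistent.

4

b = (59/126, -2197/17424, 4750/7623, 5/144)
c = (0, -3/13, 7/10, 1)
Ac = (0, 0, 847/3800, 4/5)
Σ b_i: 59/126·1 + (-2197/17424)·1 + 4750/7623·1 + 5/144·1 = 1 ✓
b·c: (-2197/17424)·(-3/13) + 4750/7623·7/10 + 5/144·1 = 1/2 ✓
b·c²: (-2197/17424)·9/169 + 4750/7623·49/100 + 5/144·1 = 1/3 ✓
b·Ac: 4750/7623·847/3800 + 5/144·4/5 = 1/6 ✓
b·c³: (-2197/17424)·(-27/2197) + 4750/7623·343/1000 + 5/144·1 = 1/4 ✓
b·(c∘Ac): 4750/7623·5929/38000 + 5/144·4/5 = 1/8 ✓
b·Ac²: 4750/7623·(-2541/49400) + 5/144·216/65 = 1/12 ✓
b·A²c: 5/144·6/5 = 1/24 ✓; 4 stages ⇒ order 4.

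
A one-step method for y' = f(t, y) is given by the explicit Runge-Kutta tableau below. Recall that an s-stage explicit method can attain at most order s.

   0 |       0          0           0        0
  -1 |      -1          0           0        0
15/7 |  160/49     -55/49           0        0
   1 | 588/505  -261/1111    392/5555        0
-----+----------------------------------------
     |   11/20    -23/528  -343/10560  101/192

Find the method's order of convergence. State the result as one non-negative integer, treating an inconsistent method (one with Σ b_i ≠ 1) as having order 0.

b = (11/20, -23/528, -343/10560, 101/192)
c = (0, -1, 15/7, 1)
Ac = (0, 0, 55/49, 39/101)
Σ b_i: 11/20·1 + (-23/528)·1 + (-343/10560)·1 + 101/192·1 = 1 ✓
b·c: (-23/528)·(-1) + (-343/10560)·15/7 + 101/192·1 = 1/2 ✓
b·c²: (-23/528)·1 + (-343/10560)·225/49 + 101/192·1 = 1/3 ✓
b·Ac: (-343/10560)·55/49 + 101/192·39/101 = 1/6 ✓
b·c³: (-23/528)·(-1) + (-343/10560)·3375/343 + 101/192·1 = 1/4 ✓
b·(c∘Ac): (-343/10560)·825/343 + 101/192·39/101 = 1/8 ✓
b·Ac²: (-343/10560)·(-55/49) + 101/192·9/101 = 1/12 ✓
b·A²c: 101/192·8/101 = 1/24 ✓; 4 stages ⇒ order 4.

4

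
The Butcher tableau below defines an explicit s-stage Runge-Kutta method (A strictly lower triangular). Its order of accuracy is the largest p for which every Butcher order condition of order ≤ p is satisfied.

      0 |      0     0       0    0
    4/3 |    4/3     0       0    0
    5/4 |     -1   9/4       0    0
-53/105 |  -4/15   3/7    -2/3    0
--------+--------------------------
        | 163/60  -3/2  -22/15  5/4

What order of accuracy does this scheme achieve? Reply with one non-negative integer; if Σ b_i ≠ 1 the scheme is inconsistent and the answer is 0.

b = (163/60, -3/2, -22/15, 5/4)
c = (0, 4/3, 5/4, -53/105)
Ac = (0, 0, 3, -11/42)
Σ b_i: 163/60·1 + (-3/2)·1 + (-22/15)·1 + 5/4·1 = 1 ✓
b·c: (-3/2)·4/3 + (-22/15)·5/4 + 5/4·(-53/105) = -125/28 ≠ 1/2 ⇒ order 1.

1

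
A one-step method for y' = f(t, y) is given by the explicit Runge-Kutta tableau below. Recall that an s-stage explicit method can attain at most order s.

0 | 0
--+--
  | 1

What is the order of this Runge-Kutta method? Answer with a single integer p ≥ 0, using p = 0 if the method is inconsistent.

b = (1)
c = (0)
Σ b_i: 1·1 = 1 ✓; 1 stage ⇒ order 1.

1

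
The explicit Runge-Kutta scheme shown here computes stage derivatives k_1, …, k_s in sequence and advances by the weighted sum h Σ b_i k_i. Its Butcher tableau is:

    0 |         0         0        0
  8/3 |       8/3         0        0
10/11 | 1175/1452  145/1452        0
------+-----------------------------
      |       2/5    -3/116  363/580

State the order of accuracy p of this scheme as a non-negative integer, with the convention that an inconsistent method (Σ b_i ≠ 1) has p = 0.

3

b = (2/5, -3/116, 363/580)
c = (0, 8/3, 10/11)
Ac = (0, 0, 290/1089)
Σ b_i: 2/5·1 + (-3/116)·1 + 363/580·1 = 1 ✓
b·c: (-3/116)·8/3 + 363/580·10/11 = 1/2 ✓
b·c²: (-3/116)·64/9 + 363/580·100/121 = 1/3 ✓
b·Ac: 363/580·290/1089 = 1/6 ✓; 3 stages ⇒ order 3.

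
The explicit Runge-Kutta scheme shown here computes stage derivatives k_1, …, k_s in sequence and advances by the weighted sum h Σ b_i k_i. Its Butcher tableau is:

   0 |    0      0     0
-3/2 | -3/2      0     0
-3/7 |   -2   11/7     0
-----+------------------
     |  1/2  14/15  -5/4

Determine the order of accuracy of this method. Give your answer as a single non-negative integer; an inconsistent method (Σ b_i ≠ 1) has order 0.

b = (1/2, 14/15, -5/4)
c = (0, -3/2, -3/7)
Ac = (0, 0, -33/14)
Σ b_i: 1/2·1 + 14/15·1 + (-5/4)·1 = 11/60 ≠ 1 ⇒ order 0.

0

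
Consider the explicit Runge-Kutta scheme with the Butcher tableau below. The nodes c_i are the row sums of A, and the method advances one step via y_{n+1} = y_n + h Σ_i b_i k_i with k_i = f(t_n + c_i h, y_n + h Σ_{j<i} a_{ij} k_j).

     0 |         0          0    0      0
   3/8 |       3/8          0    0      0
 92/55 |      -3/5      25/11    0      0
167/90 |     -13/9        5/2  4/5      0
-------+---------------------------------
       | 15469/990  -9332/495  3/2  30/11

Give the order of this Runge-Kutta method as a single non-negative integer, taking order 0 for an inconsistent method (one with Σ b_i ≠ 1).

2

b = (15469/990, -9332/495, 3/2, 30/11)
c = (0, 3/8, 92/55, 167/90)
Ac = (0, 0, 75/88, 10013/4400)
Σ b_i: 15469/990·1 + (-9332/495)·1 + 3/2·1 + 30/11·1 = 1 ✓
b·c: (-9332/495)·3/8 + 3/2·92/55 + 30/11·167/90 = 1/2 ✓
b·c²: (-9332/495)·9/64 + 3/2·8464/3025 + 30/11·27889/8100 = 14291327/1306800 ≠ 1/3 ⇒ order 2.
b·Ac: 3/2·75/88 + 30/11·10013/4400 = 72453/9680 ≠ 1/6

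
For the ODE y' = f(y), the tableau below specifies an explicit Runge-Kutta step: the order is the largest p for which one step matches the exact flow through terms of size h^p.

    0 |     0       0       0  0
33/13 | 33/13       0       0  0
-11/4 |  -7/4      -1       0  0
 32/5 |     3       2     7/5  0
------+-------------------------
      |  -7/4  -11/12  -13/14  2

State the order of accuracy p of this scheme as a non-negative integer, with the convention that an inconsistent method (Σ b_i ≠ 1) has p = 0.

0

b = (-7/4, -11/12, -13/14, 2)
c = (0, 33/13, -11/4, 32/5)
Ac = (0, 0, -33/13, 319/260)
Σ b_i: (-7/4)·1 + (-11/12)·1 + (-13/14)·1 + 2·1 = -67/42 ≠ 1 ⇒ order 0.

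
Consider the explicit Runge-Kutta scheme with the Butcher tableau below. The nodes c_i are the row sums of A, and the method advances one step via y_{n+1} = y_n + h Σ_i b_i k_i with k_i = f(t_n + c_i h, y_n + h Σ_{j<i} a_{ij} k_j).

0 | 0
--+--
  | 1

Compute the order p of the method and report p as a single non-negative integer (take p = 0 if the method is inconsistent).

1

b = (1)
c = (0)
Σ b_i: 1·1 = 1 ✓; 1 stage ⇒ order 1.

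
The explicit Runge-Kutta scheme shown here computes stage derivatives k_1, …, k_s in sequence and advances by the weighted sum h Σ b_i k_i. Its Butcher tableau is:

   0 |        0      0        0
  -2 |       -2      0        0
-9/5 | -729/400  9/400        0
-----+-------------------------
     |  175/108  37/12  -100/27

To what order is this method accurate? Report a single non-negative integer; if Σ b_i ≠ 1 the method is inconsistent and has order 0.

b = (175/108, 37/12, -100/27)
c = (0, -2, -9/5)
Ac = (0, 0, -9/200)
Σ b_i: 175/108·1 + 37/12·1 + (-100/27)·1 = 1 ✓
b·c: 37/12·(-2) + (-100/27)·(-9/5) = 1/2 ✓
b·c²: 37/12·4 + (-100/27)·81/25 = 1/3 ✓
b·Ac: (-100/27)·(-9/200) = 1/6 ✓; 3 stages ⇒ order 3.

3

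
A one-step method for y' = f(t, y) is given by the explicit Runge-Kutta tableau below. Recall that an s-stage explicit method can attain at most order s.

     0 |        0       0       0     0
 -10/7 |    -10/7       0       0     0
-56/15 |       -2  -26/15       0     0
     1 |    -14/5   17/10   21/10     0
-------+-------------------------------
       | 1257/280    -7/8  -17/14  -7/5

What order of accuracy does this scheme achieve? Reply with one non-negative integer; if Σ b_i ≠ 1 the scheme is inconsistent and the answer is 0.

b = (1257/280, -7/8, -17/14, -7/5)
c = (0, -10/7, -56/15, 1)
Ac = (0, 0, 52/21, -1797/175)
Σ b_i: 1257/280·1 + (-7/8)·1 + (-17/14)·1 + (-7/5)·1 = 1 ✓
b·c: (-7/8)·(-10/7) + (-17/14)·(-56/15) + (-7/5)·1 = 263/60 ≠ 1/2 ⇒ order 1.

1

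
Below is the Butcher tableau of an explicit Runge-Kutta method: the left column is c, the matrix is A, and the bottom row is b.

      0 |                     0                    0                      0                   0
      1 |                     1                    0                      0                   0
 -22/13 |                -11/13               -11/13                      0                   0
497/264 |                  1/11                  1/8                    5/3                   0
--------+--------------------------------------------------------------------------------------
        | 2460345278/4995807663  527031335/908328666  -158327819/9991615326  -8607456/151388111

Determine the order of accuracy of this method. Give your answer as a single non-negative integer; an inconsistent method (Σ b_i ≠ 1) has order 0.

3

b = (2460345278/4995807663, 527031335/908328666, -158327819/9991615326, -8607456/151388111)
c = (0, 1, -22/13, 497/264)
Ac = (0, 0, -11/13, -841/312)
Σ b_i: 2460345278/4995807663·1 + 527031335/908328666·1 + (-158327819/9991615326)·1 + (-8607456/151388111)·1 = 1 ✓
b·c: 527031335/908328666·1 + (-158327819/9991615326)·(-22/13) + (-8607456/151388111)·497/264 = 1/2 ✓
b·c²: 527031335/908328666·1 + (-158327819/9991615326)·484/169 + (-8607456/151388111)·247009/69696 = 1/3 ✓
b·Ac: (-158327819/9991615326)·(-11/13) + (-8607456/151388111)·(-841/312) = 1/6 ✓
b·c³: 527031335/908328666·1 + (-158327819/9991615326)·(-10648/2197) + (-8607456/151388111)·122763473/18399744 = 41219293003/148446856272 ≠ 1/4 ⇒ order 3.
b·(c∘Ac): (-158327819/9991615326)·242/169 + (-8607456/151388111)·(-417977/82368) = 241460857/908328666 ≠ 1/8
b·Ac²: (-158327819/9991615326)·(-11/13) + (-8607456/151388111)·19867/4056 = -447173851/1686896094 ≠ 1/12
b·A²c: (-8607456/151388111)·(-55/39) = 12138720/151388111 ≠ 1/24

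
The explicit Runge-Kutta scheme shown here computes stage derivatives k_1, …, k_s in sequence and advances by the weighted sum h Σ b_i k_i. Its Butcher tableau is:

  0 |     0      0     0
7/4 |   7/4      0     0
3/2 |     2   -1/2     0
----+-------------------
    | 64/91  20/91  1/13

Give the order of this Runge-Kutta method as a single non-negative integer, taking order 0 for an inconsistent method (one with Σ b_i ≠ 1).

2

b = (64/91, 20/91, 1/13)
c = (0, 7/4, 3/2)
Ac = (0, 0, -7/8)
Σ b_i: 64/91·1 + 20/91·1 + 1/13·1 = 1 ✓
b·c: 20/91·7/4 + 1/13·3/2 = 1/2 ✓
b·c²: 20/91·49/16 + 1/13·9/4 = 11/13 ≠ 1/3 ⇒ order 2.
b·Ac: 1/13·(-7/8) = -7/104 ≠ 1/6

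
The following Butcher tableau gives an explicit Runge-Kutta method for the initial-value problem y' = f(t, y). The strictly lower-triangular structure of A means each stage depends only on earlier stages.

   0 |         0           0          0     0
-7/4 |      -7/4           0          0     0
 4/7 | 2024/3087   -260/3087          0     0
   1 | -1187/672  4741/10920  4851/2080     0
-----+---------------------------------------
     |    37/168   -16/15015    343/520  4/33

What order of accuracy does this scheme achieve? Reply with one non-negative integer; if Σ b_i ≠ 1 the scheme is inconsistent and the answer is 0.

4

b = (37/168, -16/15015, 343/520, 4/33)
c = (0, -7/4, 4/7, 1)
Ac = (0, 0, 65/441, 55/96)
Σ b_i: 37/168·1 + (-16/15015)·1 + 343/520·1 + 4/33·1 = 1 ✓
b·c: (-16/15015)·(-7/4) + 343/520·4/7 + 4/33·1 = 1/2 ✓
b·c²: (-16/15015)·49/16 + 343/520·16/49 + 4/33·1 = 1/3 ✓
b·Ac: 343/520·65/441 + 4/33·55/96 = 1/6 ✓
b·c³: (-16/15015)·(-343/64) + 343/520·64/343 + 4/33·1 = 1/4 ✓
b·(c∘Ac): 343/520·260/3087 + 4/33·55/96 = 1/8 ✓
b·Ac²: 343/520·(-65/252) + 4/33·803/384 = 1/12 ✓
b·A²c: 4/33·11/32 = 1/24 ✓; 4 stages ⇒ order 4.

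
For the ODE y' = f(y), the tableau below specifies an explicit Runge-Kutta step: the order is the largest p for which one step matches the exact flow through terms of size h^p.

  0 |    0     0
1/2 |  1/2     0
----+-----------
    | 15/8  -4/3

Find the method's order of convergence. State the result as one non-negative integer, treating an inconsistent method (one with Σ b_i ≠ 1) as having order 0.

0

b = (15/8, -4/3)
c = (0, 1/2)
Σ b_i: 15/8·1 + (-4/3)·1 = 13/24 ≠ 1 ⇒ order 0.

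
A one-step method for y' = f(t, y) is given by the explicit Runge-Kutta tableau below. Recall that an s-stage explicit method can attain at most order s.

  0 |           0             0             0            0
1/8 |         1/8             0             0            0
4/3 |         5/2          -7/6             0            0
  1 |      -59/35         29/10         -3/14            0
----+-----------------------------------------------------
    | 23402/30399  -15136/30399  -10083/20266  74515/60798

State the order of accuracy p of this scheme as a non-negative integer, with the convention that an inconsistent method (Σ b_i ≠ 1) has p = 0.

3

b = (23402/30399, -15136/30399, -10083/20266, 74515/60798)
c = (0, 1/8, 4/3, 1)
Ac = (0, 0, -7/48, 43/560)
Σ b_i: 23402/30399·1 + (-15136/30399)·1 + (-10083/20266)·1 + 74515/60798·1 = 1 ✓
b·c: (-15136/30399)·1/8 + (-10083/20266)·4/3 + 74515/60798·1 = 1/2 ✓
b·c²: (-15136/30399)·1/64 + (-10083/20266)·16/9 + 74515/60798·1 = 1/3 ✓
b·Ac: (-10083/20266)·(-7/48) + 74515/60798·43/560 = 1/6 ✓
b·c³: (-15136/30399)·1/512 + (-10083/20266)·64/27 + 74515/60798·1 = 66109/1459152 ≠ 1/4 ⇒ order 3.
b·(c∘Ac): (-10083/20266)·(-7/36) + 74515/60798·43/560 = 61885/324256 ≠ 1/8
b·Ac²: (-10083/20266)·(-7/384) + 74515/60798·(-4511/13440) = -587011/1459152 ≠ 1/12
b·A²c: 74515/60798·1/32 = 74515/1945536 ≠ 1/24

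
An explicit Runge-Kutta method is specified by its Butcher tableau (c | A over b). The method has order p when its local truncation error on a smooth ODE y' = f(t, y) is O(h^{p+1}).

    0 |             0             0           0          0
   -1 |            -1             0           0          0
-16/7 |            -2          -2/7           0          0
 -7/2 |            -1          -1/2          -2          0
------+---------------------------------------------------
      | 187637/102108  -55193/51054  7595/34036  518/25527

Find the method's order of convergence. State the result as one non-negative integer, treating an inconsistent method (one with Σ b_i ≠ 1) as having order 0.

3

b = (187637/102108, -55193/51054, 7595/34036, 518/25527)
c = (0, -1, -16/7, -7/2)
Ac = (0, 0, 2/7, 71/14)
Σ b_i: 187637/102108·1 + (-55193/51054)·1 + 7595/34036·1 + 518/25527·1 = 1 ✓
b·c: (-55193/51054)·(-1) + 7595/34036·(-16/7) + 518/25527·(-7/2) = 1/2 ✓
b·c²: (-55193/51054)·1 + 7595/34036·256/49 + 518/25527·49/4 = 1/3 ✓
b·Ac: 7595/34036·2/7 + 518/25527·71/14 = 1/6 ✓
b·c³: (-55193/51054)·(-1) + 7595/34036·(-4096/343) + 518/25527·(-343/8) = -584599/238252 ≠ 1/4 ⇒ order 3.
b·(c∘Ac): 7595/34036·(-32/49) + 518/25527·(-71/4) = -25829/51054 ≠ 1/8
b·Ac²: 7595/34036·(-2/7) + 518/25527·(-1073/98) = -102187/357378 ≠ 1/12
b·A²c: 518/25527·(-4/7) = -296/25527 ≠ 1/24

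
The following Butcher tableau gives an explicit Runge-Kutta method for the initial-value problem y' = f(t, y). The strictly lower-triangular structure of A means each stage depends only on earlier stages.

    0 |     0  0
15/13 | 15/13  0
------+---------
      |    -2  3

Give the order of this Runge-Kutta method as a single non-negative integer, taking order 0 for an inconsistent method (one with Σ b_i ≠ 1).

1

b = (-2, 3)
c = (0, 15/13)
Σ b_i: (-2)·1 + 3·1 = 1 ✓
b·c: 3·15/13 = 45/13 ≠ 1/2 ⇒ order 1.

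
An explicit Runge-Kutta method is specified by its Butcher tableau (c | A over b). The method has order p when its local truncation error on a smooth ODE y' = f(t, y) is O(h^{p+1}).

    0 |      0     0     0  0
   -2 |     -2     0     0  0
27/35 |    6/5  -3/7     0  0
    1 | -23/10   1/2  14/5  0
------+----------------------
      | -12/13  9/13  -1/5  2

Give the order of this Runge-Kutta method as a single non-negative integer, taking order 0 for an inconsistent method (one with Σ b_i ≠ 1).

b = (-12/13, 9/13, -1/5, 2)
c = (0, -2, 27/35, 1)
Ac = (0, 0, 6/7, 29/25)
Σ b_i: (-12/13)·1 + 9/13·1 + (-1/5)·1 + 2·1 = 102/65 ≠ 1 ⇒ order 0.

0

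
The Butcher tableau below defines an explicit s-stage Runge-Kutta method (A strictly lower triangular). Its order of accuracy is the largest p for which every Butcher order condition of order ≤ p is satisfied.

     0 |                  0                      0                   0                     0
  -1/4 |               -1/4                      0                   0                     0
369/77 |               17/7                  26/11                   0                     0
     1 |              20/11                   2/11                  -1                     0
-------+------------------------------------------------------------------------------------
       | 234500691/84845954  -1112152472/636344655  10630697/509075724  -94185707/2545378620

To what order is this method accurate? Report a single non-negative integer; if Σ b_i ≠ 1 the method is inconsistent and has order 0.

b = (234500691/84845954, -1112152472/636344655, 10630697/509075724, -94185707/2545378620)
c = (0, -1/4, 369/77, 1)
Ac = (0, 0, -13/22, -745/154)
Σ b_i: 234500691/84845954·1 + (-1112152472/636344655)·1 + 10630697/509075724·1 + (-94185707/2545378620)·1 = 1 ✓
b·c: (-1112152472/636344655)·(-1/4) + 10630697/509075724·369/77 + (-94185707/2545378620)·1 = 1/2 ✓
b·c²: (-1112152472/636344655)·1/16 + 10630697/509075724·136161/5929 + (-94185707/2545378620)·1 = 1/3 ✓
b·Ac: 10630697/509075724·(-13/22) + (-94185707/2545378620)·(-745/154) = 1/6 ✓
b·c³: (-1112152472/636344655)·(-1/64) + 10630697/509075724·50243409/456533 + (-94185707/2545378620)·1 = 5436752679/2375686712 ≠ 1/4 ⇒ order 3.
b·(c∘Ac): 10630697/509075724·(-4797/1694) + (-94185707/2545378620)·(-745/154) = 15256039/127268931 ≠ 1/8
b·Ac²: 10630697/509075724·13/88 + (-94185707/2545378620)·(-1088749/47432) = 668292472597/783976614960 ≠ 1/12
b·A²c: (-94185707/2545378620)·13/22 = -111310381/5090757240 ≠ 1/24

3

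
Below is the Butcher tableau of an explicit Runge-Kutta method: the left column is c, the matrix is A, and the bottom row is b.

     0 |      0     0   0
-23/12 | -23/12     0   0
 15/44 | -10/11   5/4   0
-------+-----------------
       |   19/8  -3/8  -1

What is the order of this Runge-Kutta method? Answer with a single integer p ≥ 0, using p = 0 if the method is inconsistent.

b = (19/8, -3/8, -1)
c = (0, -23/12, 15/44)
Ac = (0, 0, -115/48)
Σ b_i: 19/8·1 + (-3/8)·1 + (-1)·1 = 1 ✓
b·c: (-3/8)·(-23/12) + (-1)·15/44 = 133/352 ≠ 1/2 ⇒ order 1.

1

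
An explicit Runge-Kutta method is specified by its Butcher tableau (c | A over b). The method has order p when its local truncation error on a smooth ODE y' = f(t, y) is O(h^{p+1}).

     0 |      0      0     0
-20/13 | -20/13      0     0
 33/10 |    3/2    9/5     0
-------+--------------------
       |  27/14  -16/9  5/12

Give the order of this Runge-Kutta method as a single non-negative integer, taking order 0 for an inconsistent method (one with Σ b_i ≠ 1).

0

b = (27/14, -16/9, 5/12)
c = (0, -20/13, 33/10)
Ac = (0, 0, -36/13)
Σ b_i: 27/14·1 + (-16/9)·1 + 5/12·1 = 143/252 ≠ 1 ⇒ order 0.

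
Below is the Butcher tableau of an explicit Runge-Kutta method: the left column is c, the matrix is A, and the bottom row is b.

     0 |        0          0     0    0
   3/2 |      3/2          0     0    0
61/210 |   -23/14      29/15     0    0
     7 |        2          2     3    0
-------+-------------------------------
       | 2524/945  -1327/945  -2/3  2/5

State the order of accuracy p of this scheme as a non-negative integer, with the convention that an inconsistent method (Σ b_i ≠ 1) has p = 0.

2

b = (2524/945, -1327/945, -2/3, 2/5)
c = (0, 3/2, 61/210, 7)
Ac = (0, 0, 29/10, 271/70)
Σ b_i: 2524/945·1 + (-1327/945)·1 + (-2/3)·1 + 2/5·1 = 1 ✓
b·c: (-1327/945)·3/2 + (-2/3)·61/210 + 2/5·7 = 1/2 ✓
b·c²: (-1327/945)·9/4 + (-2/3)·3721/44100 + 2/5·49 = 2167633/132300 ≠ 1/3 ⇒ order 2.
b·Ac: (-2/3)·29/10 + 2/5·271/70 = -202/525 ≠ 1/6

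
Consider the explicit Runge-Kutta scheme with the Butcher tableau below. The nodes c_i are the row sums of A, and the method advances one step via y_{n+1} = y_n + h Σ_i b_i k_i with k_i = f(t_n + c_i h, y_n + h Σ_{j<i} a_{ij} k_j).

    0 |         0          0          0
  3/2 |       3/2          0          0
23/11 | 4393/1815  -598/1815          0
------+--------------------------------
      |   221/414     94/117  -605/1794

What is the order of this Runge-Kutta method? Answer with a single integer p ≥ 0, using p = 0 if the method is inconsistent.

b = (221/414, 94/117, -605/1794)
c = (0, 3/2, 23/11)
Ac = (0, 0, -299/605)
Σ b_i: 221/414·1 + 94/117·1 + (-605/1794)·1 = 1 ✓
b·c: 94/117·3/2 + (-605/1794)·23/11 = 1/2 ✓
b·c²: 94/117·9/4 + (-605/1794)·529/121 = 1/3 ✓
b·Ac: (-605/1794)·(-299/605) = 1/6 ✓; 3 stages ⇒ order 3.

3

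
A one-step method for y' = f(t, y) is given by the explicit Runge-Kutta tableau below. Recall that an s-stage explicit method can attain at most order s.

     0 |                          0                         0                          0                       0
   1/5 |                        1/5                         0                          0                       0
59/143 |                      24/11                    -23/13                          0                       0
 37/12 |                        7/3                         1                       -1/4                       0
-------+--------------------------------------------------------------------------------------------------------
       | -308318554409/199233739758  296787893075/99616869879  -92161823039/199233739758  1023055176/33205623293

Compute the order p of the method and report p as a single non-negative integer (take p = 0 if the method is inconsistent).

3

b = (-308318554409/199233739758, 296787893075/99616869879, -92161823039/199233739758, 1023055176/33205623293)
c = (0, 1/5, 59/143, 37/12)
Ac = (0, 0, -23/65, 277/2860)
Σ b_i: (-308318554409/199233739758)·1 + 296787893075/99616869879·1 + (-92161823039/199233739758)·1 + 1023055176/33205623293·1 = 1 ✓
b·c: 296787893075/99616869879·1/5 + (-92161823039/199233739758)·59/143 + 1023055176/33205623293·37/12 = 1/2 ✓
b·c²: 296787893075/99616869879·1/25 + (-92161823039/199233739758)·3481/20449 + 1023055176/33205623293·1369/144 = 1/3 ✓
b·Ac: (-92161823039/199233739758)·(-23/65) + 1023055176/33205623293·277/2860 = 1/6 ✓
b·c³: 296787893075/99616869879·1/125 + (-92161823039/199233739758)·205379/2924207 + 1023055176/33205623293·50653/1728 = 1529033961521801/1709425487123640 ≠ 1/4 ⇒ order 3.
b·(c∘Ac): (-92161823039/199233739758)·(-1357/9295) + 1023055176/33205623293·10249/34320 = 38220062984/498084349395 ≠ 1/8
b·Ac²: (-92161823039/199233739758)·(-23/325) + 1023055176/33205623293·(-5229/2044900) = 930433080407/28490424785394 ≠ 1/12
b·A²c: 1023055176/33205623293·23/260 = 452505174/166028116465 ≠ 1/24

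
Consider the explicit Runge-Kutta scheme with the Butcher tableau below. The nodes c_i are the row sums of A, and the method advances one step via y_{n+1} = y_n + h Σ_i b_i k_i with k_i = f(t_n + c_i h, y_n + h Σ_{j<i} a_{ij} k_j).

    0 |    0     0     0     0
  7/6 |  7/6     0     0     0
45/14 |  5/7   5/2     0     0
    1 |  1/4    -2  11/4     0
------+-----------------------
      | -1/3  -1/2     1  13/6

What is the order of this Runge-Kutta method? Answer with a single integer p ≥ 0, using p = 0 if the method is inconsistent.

0

b = (-1/3, -1/2, 1, 13/6)
c = (0, 7/6, 45/14, 1)
Ac = (0, 0, 35/12, 1093/168)
Σ b_i: (-1/3)·1 + (-1/2)·1 + 1·1 + 13/6·1 = 7/3 ≠ 1 ⇒ order 0.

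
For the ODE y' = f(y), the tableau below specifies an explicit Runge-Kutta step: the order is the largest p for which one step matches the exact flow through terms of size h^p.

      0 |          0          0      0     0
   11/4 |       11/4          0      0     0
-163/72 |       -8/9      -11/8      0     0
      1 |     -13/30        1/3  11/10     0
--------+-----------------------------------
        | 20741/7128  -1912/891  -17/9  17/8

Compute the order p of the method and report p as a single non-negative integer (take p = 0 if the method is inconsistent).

2

b = (20741/7128, -1912/891, -17/9, 17/8)
c = (0, 11/4, -163/72, 1)
Ac = (0, 0, -121/32, -1133/720)
Σ b_i: 20741/7128·1 + (-1912/891)·1 + (-17/9)·1 + 17/8·1 = 1 ✓
b·c: (-1912/891)·11/4 + (-17/9)·(-163/72) + 17/8·1 = 1/2 ✓
b·c²: (-1912/891)·121/16 + (-17/9)·26569/5184 + 17/8·1 = -1109681/46656 ≠ 1/3 ⇒ order 2.
b·Ac: (-17/9)·(-121/32) + 17/8·(-1133/720) = 2431/640 ≠ 1/6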